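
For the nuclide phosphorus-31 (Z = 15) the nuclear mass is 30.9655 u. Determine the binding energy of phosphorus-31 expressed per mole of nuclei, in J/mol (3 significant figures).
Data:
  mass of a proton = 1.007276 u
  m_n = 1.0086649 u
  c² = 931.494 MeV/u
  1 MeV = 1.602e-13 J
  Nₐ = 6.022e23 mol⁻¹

The nucleus contains 15 protons and 31 − 15 = 16 neutrons.
Total constituent mass: 15 × 1.007276 + 16 × 1.0086649 = 31.2477784 u
The mass defect is 31.2477784 − 30.9655 = 0.2822784 u.
Converting to energy: 0.2822784 u × 931.494 MeV/u = 262.941 MeV
Per nucleus in joules: 262.941 MeV × 1.602e-13 J/MeV = 4.2123e-11 J
Per mole: 4.2123e-11 J × 6.022e23 mol⁻¹ = 2.5366e+13 J/mol

2.54e+13 J/mol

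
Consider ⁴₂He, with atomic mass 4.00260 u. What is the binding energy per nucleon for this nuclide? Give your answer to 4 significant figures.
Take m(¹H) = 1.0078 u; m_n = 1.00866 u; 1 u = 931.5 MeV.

Z = 2, so N = A − Z = 4 − 2 = 2.
Total constituent mass: 2 × 1.0078 + 2 × 1.00866 = 4.03292 u
Mass defect Δm = 4.03292 − 4.00260 = 0.03032 u
Converting to energy: 0.03032 u × 931.5 MeV/u = 28.2431 MeV
Per nucleon: 28.2431 / 4 = 7.061 MeV

7.061 MeV/nucleon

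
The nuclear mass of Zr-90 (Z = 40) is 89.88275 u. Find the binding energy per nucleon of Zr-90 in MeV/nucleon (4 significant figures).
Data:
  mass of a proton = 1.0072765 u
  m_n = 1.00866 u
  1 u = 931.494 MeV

8.708 MeV/nucleon

Z = 40, so N = A − Z = 90 − 40 = 50.
Σm = 40·m_p + 50·m_n = 40.2910600 + 50.43300 = 90.7240600 u
The mass defect is 90.7240600 − 89.88275 = 0.8413100 u.
Converting to energy: 0.8413100 u × 931.494 MeV/u = 783.675 MeV
Per nucleon: 783.675 / 90 = 8.708 MeV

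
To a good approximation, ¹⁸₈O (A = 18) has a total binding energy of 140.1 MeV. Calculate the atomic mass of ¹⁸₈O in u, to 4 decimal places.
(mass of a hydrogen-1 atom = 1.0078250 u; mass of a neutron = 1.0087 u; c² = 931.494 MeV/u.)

Mass defect = 140.1 MeV / (931.494 MeV/u) = 0.150404 u
Constituent mass = 8(1.0078250) + 10(1.0087) = 18.1496000 u
Atomic mass = 18.1496000 − 0.150404 = 17.9991960 u ≈ 17.9992 u (to 4 decimal places)

17.9992 u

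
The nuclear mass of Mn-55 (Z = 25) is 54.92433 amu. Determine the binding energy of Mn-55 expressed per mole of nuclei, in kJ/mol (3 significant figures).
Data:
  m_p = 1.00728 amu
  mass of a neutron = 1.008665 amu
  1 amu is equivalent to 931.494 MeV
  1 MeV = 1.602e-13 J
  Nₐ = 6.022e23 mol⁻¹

Σm = 25·m_p + 30·m_n = 25.18200 + 30.259950 = 55.441950 amu
Mass defect Δm = 55.441950 − 54.92433 = 0.517620 amu
Converting to energy: 0.517620 amu × 931.494 MeV/amu = 482.160 MeV
Per nucleus in joules: 482.160 MeV × 1.602e-13 J/MeV = 7.7242e-11 J
Per mole: 7.7242e-11 J × 6.022e23 mol⁻¹ = 4.6515e+13 J/mol

4.65e+10 kJ/mol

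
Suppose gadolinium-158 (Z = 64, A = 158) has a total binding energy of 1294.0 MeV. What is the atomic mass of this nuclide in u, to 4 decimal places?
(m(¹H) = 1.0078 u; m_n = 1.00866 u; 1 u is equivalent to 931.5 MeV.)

Mass defect = 1294.0 MeV / (931.5 MeV/u) = 1.389157 u
Constituent mass = 64(1.0078) + 94(1.00866) = 159.31324 u
Atomic mass = 159.31324 − 1.389157 = 157.924083 u ≈ 157.9241 u (to 4 decimal places)

157.9241 u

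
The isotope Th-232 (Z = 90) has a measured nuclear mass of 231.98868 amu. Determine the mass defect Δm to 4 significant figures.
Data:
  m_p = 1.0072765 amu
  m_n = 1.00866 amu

1.896 amu

The nucleus contains 90 protons and 232 − 90 = 142 neutrons.
Σm = 90·m_p + 142·m_n = 90.6548850 + 143.22972 = 233.8846050 amu
Mass defect Δm = 233.8846050 − 231.98868 = 1.8959250 amu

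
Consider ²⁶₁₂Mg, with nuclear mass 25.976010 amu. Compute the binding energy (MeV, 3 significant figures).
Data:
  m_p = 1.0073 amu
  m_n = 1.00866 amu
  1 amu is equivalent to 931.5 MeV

With 12 protons and 14 neutrons (A = 26):
Mass of separated nucleons = 12(1.0073) + 14(1.00866) = 12.0876 + 14.12124 = 26.20884 amu
The mass defect is 26.20884 − 25.976010 = 0.232830 amu.
E_B = 0.232830 × 931.5 = 216.881 MeV

217 MeV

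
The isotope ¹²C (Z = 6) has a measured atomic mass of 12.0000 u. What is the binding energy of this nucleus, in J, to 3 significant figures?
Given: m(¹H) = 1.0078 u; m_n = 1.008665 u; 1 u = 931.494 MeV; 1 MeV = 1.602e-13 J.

1.47e-11 J

The nucleus contains 6 protons and 12 − 6 = 6 neutrons.
Σm = 6·m(¹H) + 6·m_n = 6.0468 + 6.051990 = 12.098790 u
Δm = 12.098790 − 12.0000 = 0.098790 u
Binding energy = Δm·c² = 0.098790 × 931.494 MeV/u = 92.0223 MeV
In joules: 92.0223 MeV × 1.602e-13 J/MeV = 1.4742e-11 J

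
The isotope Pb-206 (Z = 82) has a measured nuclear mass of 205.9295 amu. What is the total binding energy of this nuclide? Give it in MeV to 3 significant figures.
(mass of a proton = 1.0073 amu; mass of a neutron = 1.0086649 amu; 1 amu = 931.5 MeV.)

1620 MeV

Z = 82, so N = A − Z = 206 − 82 = 124.
Σm = 82·m_p + 124·m_n = 82.5986 + 125.0744476 = 207.6730476 amu
Δm = 207.6730476 − 205.9295 = 1.7435476 amu
Binding energy = Δm·c² = 1.7435476 × 931.5 MeV/amu = 1624.11 MeV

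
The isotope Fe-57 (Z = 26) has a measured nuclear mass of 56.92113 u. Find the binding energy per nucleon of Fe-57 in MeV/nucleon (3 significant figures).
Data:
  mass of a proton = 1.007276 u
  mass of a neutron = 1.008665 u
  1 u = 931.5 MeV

Total constituent mass: 26 × 1.007276 + 31 × 1.008665 = 57.457791 u
The mass defect is 57.457791 − 56.92113 = 0.536661 u.
Binding energy = Δm·c² = 0.536661 × 931.5 MeV/u = 499.900 MeV
BE/A = 499.900 MeV / 57 = 8.770 MeV/nucleon

8.77 MeV/nucleon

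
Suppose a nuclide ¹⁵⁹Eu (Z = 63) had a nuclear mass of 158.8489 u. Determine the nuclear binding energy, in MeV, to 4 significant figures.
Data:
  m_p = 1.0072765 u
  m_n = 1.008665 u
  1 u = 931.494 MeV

Z = 63, so N = A − Z = 159 − 63 = 96.
Σm = 63·m_p + 96·m_n = 63.4584195 + 96.831840 = 160.2902595 u
The mass defect is 160.2902595 − 158.8489 = 1.4413595 u.
Converting to energy: 1.4413595 u × 931.494 MeV/u = 1342.62 MeV

1343 MeV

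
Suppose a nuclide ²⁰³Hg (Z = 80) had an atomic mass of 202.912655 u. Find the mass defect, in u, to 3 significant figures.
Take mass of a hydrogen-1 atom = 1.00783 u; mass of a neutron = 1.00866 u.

Z = 80, so N = A − Z = 203 − 80 = 123.
Mass of separated nucleons = 80(1.00783) + 123(1.00866) = 80.62640 + 124.06518 = 204.69158 u
Δm = 204.69158 − 202.912655 = 1.778925 u

1.78 u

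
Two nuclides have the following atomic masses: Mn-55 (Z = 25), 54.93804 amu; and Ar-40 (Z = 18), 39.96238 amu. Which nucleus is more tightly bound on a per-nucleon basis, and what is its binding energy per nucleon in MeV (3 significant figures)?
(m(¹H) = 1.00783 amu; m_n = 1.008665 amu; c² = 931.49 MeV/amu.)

Mn-55; 8.77 MeV/nucleon

Mn-55: Σm = 25(1.00783) + 30(1.008665) = 55.455700 amu; Δm = 0.517660 amu; E_B = 482.20 MeV; E_B/A = 8.767 MeV
Ar-40: Σm = 18(1.00783) + 22(1.008665) = 40.331570 amu; Δm = 0.369190 amu; E_B = 343.897 MeV; E_B/A = 8.597 MeV
Mn-55 has the higher binding energy per nucleon, so it is the more tightly bound nucleus.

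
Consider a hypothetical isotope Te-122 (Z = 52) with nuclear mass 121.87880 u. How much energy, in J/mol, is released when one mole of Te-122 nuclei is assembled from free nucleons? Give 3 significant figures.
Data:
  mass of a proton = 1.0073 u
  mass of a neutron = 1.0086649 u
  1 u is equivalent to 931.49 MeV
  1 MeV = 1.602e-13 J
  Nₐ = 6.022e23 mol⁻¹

9.95e+13 J/mol

The nucleus contains 52 protons and 122 − 52 = 70 neutrons.
Σm = 52·m_p + 70·m_n = 52.3796 + 70.6065430 = 122.9861430 u
Mass defect Δm = 122.9861430 − 121.87880 = 1.1073430 u
Binding energy = Δm·c² = 1.1073430 × 931.49 MeV/u = 1031.48 MeV
Per nucleus in joules: 1031.48 MeV × 1.602e-13 J/MeV = 1.6524e-10 J
Per mole: 1.6524e-10 J × 6.022e23 mol⁻¹ = 9.9508e+13 J/mol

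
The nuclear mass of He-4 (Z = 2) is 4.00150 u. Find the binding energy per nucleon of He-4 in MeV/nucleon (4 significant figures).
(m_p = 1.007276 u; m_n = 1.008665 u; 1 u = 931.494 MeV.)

7.075 MeV/nucleon

The nucleus contains 2 protons and 4 − 2 = 2 neutrons.
Total constituent mass: 2 × 1.007276 + 2 × 1.008665 = 4.031882 u
Δm = 4.031882 − 4.00150 = 0.030382 u
E_B = 0.030382 × 931.494 = 28.3007 MeV
Dividing by A = 4 gives 7.075 MeV per nucleon.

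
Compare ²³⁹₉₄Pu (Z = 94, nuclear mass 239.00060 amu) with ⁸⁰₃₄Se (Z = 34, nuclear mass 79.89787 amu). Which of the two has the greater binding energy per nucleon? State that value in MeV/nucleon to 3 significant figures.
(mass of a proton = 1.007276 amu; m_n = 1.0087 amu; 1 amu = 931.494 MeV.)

²³⁹₉₄Pu: Σm = 94(1.007276) + 145(1.0087) = 240.945444 amu; Δm = 1.944844 amu; E_B = 1811.6 MeV; E_B/A = 7.580 MeV
⁸⁰₃₄Se: Σm = 34(1.007276) + 46(1.0087) = 80.647584 amu; Δm = 0.749714 amu; E_B = 698.35 MeV; E_B/A = 8.729 MeV
⁸⁰₃₄Se has the higher binding energy per nucleon, so it is the more tightly bound nucleus.

⁸⁰₃₄Se; 8.73 MeV/nucleon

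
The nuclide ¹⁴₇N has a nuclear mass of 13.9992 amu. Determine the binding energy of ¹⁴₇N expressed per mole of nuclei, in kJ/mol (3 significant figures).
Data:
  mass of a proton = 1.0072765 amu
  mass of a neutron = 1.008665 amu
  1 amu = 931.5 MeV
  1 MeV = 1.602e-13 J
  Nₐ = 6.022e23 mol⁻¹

1.01e+10 kJ/mol

Z = 7, so N = A − Z = 14 − 7 = 7.
Mass of separated nucleons = 7(1.0072765) + 7(1.008665) = 7.0509355 + 7.060655 = 14.1115905 amu
The mass defect is 14.1115905 − 13.9992 = 0.1123905 amu.
Binding energy = Δm·c² = 0.1123905 × 931.5 MeV/amu = 104.692 MeV
Per nucleus in joules: 104.692 MeV × 1.602e-13 J/MeV = 1.6772e-11 J
Per mole: 1.6772e-11 J × 6.022e23 mol⁻¹ = 1.0100e+13 J/mol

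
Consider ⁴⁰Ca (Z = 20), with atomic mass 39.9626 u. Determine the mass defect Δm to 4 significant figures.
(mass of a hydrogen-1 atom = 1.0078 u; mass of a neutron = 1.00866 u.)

0.3666 u

Σm = 20·m(¹H) + 20·m_n = 20.1560 + 20.17320 = 40.32920 u
Δm = 40.32920 − 39.9626 = 0.36660 u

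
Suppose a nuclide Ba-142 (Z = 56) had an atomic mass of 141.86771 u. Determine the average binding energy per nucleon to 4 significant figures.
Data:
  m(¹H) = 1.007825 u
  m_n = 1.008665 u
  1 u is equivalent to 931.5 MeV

8.631 MeV/nucleon

With 56 protons and 86 neutrons (A = 142):
Mass of separated nucleons = 56(1.007825) + 86(1.008665) = 56.438200 + 86.745190 = 143.183390 u
The mass defect is 143.183390 − 141.86771 = 1.315680 u.
Converting to energy: 1.315680 u × 931.5 MeV/u = 1225.56 MeV
Per nucleon: 1225.56 / 142 = 8.631 MeV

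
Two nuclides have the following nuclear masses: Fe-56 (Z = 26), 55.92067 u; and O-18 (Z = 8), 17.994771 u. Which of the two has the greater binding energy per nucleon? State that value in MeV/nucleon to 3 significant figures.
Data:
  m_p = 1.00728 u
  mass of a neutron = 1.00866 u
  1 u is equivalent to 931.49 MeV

Fe-56: Σm = 26(1.00728) + 30(1.00866) = 56.44908 u; Δm = 0.52841 u; E_B = 492.21 MeV; E_B/A = 8.789 MeV
O-18: Σm = 8(1.00728) + 10(1.00866) = 18.14484 u; Δm = 0.150069 u; E_B = 139.79 MeV; E_B/A = 7.766 MeV
Fe-56 has the higher binding energy per nucleon, so it is the more tightly bound nucleus.

Fe-56; 8.79 MeV/nucleon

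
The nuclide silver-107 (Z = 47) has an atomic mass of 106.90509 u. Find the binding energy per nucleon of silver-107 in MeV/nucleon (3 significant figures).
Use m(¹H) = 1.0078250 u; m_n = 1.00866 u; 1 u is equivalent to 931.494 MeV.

8.55 MeV/nucleon

With 47 protons and 60 neutrons (A = 107):
Mass of separated nucleons = 47(1.0078250) + 60(1.00866) = 47.3677750 + 60.51960 = 107.8873750 u
Mass defect Δm = 107.8873750 − 106.90509 = 0.9822850 u
Converting to energy: 0.9822850 u × 931.494 MeV/u = 914.993 MeV
Dividing by A = 107 gives 8.551 MeV per nucleon.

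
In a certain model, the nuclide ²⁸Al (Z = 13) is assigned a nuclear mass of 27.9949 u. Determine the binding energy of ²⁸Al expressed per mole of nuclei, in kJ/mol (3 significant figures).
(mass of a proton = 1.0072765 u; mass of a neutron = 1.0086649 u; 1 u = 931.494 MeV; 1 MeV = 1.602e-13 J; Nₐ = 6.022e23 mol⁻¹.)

2.06e+10 kJ/mol

The nucleus contains 13 protons and 28 − 13 = 15 neutrons.
Total constituent mass: 13 × 1.0072765 + 15 × 1.0086649 = 28.2245680 u
Δm = 28.2245680 − 27.9949 = 0.2296680 u
Converting to energy: 0.2296680 u × 931.494 MeV/u = 213.934 MeV
Per nucleus in joules: 213.934 MeV × 1.602e-13 J/MeV = 3.4272e-11 J
Per mole: 3.4272e-11 J × 6.022e23 mol⁻¹ = 2.0639e+13 J/mol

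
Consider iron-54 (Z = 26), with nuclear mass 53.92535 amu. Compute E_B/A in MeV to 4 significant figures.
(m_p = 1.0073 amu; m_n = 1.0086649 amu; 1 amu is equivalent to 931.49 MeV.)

Total constituent mass: 26 × 1.0073 + 28 × 1.0086649 = 54.4324172 amu
Mass defect Δm = 54.4324172 − 53.92535 = 0.5070672 amu
Binding energy = Δm·c² = 0.5070672 × 931.49 MeV/amu = 472.328 MeV
BE/A = 472.328 MeV / 54 = 8.747 MeV/nucleon

8.747 MeV/nucleon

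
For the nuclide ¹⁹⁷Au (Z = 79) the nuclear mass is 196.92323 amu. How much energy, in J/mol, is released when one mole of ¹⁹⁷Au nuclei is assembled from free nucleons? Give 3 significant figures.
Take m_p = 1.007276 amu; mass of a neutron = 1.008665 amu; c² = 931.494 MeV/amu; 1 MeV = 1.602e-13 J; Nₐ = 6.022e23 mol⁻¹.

1.50e+14 J/mol

Σm = 79·m_p + 118·m_n = 79.574804 + 119.022470 = 198.597274 amu
Δm = 198.597274 − 196.92323 = 1.674044 amu
Binding energy = Δm·c² = 1.674044 × 931.494 MeV/amu = 1559.36 MeV
Per nucleus in joules: 1559.36 MeV × 1.602e-13 J/MeV = 2.4981e-10 J
Per mole: 2.4981e-10 J × 6.022e23 mol⁻¹ = 1.5044e+14 J/mol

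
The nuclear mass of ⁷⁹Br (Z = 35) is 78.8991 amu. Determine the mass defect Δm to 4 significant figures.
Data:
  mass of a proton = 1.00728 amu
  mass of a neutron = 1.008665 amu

The nucleus contains 35 protons and 79 − 35 = 44 neutrons.
Σm = 35·m_p + 44·m_n = 35.25480 + 44.381260 = 79.636060 amu
Mass defect Δm = 79.636060 − 78.8991 = 0.736960 amu

0.7370 amu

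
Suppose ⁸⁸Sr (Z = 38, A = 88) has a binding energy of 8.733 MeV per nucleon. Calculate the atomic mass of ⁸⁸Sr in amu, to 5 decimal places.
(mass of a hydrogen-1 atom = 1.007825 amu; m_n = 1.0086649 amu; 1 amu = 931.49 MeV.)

87.90557 amu

Total binding energy = 88 × 8.733 = 768.504 MeV
Mass defect = 768.504 MeV / (931.49 MeV/amu) = 0.8250266 amu
Constituent mass = 38(1.007825) + 50(1.0086649) = 88.7305950 amu
Atomic mass = 88.7305950 − 0.8250266 = 87.9055684 amu ≈ 87.90557 amu (to 5 decimal places)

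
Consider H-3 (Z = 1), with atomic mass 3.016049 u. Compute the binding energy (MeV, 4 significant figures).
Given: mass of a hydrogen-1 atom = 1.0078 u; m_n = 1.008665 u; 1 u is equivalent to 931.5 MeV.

8.459 MeV

Z = 1, so N = A − Z = 3 − 1 = 2.
Total constituent mass: 1 × 1.0078 + 2 × 1.008665 = 3.025130 u
Δm = 3.025130 − 3.016049 = 0.009081 u
Converting to energy: 0.009081 u × 931.5 MeV/u = 8.45895 MeV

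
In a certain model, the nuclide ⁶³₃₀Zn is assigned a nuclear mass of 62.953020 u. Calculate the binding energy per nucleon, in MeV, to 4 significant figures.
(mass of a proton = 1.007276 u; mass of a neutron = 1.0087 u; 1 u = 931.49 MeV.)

Total constituent mass: 30 × 1.007276 + 33 × 1.0087 = 63.505380 u
Δm = 63.505380 − 62.953020 = 0.552360 u
E_B = 0.552360 × 931.49 = 514.518 MeV
Dividing by A = 63 gives 8.167 MeV per nucleon.

8.167 MeV/nucleon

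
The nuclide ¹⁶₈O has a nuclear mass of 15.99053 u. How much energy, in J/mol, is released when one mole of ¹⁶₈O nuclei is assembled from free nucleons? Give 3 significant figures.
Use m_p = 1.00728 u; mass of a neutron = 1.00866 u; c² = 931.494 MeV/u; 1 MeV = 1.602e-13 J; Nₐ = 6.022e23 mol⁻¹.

1.23e+13 J/mol

With 8 protons and 8 neutrons (A = 16):
Σm = 8·m_p + 8·m_n = 8.05824 + 8.06928 = 16.12752 u
The mass defect is 16.12752 − 15.99053 = 0.13699 u.
Binding energy = Δm·c² = 0.13699 × 931.494 MeV/u = 127.605 MeV
Per nucleus in joules: 127.605 MeV × 1.602e-13 J/MeV = 2.0442e-11 J
Per mole: 2.0442e-11 J × 6.022e23 mol⁻¹ = 1.2310e+13 J/mol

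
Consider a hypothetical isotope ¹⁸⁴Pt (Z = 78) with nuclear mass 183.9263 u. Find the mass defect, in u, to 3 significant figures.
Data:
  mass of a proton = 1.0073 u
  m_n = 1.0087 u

With 78 protons and 106 neutrons (A = 184):
Σm = 78·m_p + 106·m_n = 78.5694 + 106.9222 = 185.4916 u
Mass defect Δm = 185.4916 − 183.9263 = 1.5653 u

1.57 u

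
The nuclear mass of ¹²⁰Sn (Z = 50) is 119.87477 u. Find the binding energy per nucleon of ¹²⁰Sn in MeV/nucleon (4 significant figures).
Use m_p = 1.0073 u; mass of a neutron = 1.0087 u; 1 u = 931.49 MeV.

8.533 MeV/nucleon

Mass of separated nucleons = 50(1.0073) + 70(1.0087) = 50.3650 + 70.6090 = 120.9740 u
Mass defect Δm = 120.9740 − 119.87477 = 1.09923 u
Binding energy = Δm·c² = 1.09923 × 931.49 MeV/u = 1023.92 MeV
BE/A = 1023.92 MeV / 120 = 8.533 MeV/nucleon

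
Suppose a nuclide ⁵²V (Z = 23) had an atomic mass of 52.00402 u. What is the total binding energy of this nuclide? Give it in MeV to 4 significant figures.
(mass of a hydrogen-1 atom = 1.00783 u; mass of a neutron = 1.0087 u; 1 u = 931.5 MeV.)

Z = 23, so N = A − Z = 52 − 23 = 29.
Σm = 23·m(¹H) + 29·m_n = 23.18009 + 29.2523 = 52.43239 u
The mass defect is 52.43239 − 52.00402 = 0.42837 u.
Binding energy = Δm·c² = 0.42837 × 931.5 MeV/u = 399.027 MeV

399.0 MeV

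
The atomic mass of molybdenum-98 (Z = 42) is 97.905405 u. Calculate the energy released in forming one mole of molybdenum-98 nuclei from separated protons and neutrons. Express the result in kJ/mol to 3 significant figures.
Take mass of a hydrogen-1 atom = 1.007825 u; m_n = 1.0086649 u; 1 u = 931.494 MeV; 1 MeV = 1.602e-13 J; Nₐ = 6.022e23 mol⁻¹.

Z = 42, so N = A − Z = 98 − 42 = 56.
Mass of separated nucleons = 42(1.007825) + 56(1.0086649) = 42.328650 + 56.4852344 = 98.8138844 u
Δm = 98.8138844 − 97.905405 = 0.9084794 u
Converting to energy: 0.9084794 u × 931.494 MeV/u = 846.243 MeV
Per nucleus in joules: 846.243 MeV × 1.602e-13 J/MeV = 1.3557e-10 J
Per mole: 1.3557e-10 J × 6.022e23 mol⁻¹ = 8.1640e+13 J/mol

8.16e+10 kJ/mol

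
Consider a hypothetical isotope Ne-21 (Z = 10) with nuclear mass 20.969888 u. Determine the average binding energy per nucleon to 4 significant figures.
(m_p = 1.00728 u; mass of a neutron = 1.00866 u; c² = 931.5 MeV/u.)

Σm = 10·m_p + 11·m_n = 10.07280 + 11.09526 = 21.16806 u
Δm = 21.16806 − 20.969888 = 0.198172 u
E_B = 0.198172 × 931.5 = 184.597 MeV
Per nucleon: 184.597 / 21 = 8.790 MeV

8.790 MeV/nucleon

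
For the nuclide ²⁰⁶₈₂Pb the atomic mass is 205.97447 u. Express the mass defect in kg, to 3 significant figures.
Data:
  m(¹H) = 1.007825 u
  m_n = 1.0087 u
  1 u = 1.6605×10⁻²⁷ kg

The nucleus contains 82 protons and 206 − 82 = 124 neutrons.
Total constituent mass: 82 × 1.007825 + 124 × 1.0087 = 207.720450 u
Mass defect Δm = 207.720450 − 205.97447 = 1.745980 u
In SI units: 1.745980 u × 1.6605×10⁻²⁷ kg/u = 2.8992e-27 kg

2.90e-27 kg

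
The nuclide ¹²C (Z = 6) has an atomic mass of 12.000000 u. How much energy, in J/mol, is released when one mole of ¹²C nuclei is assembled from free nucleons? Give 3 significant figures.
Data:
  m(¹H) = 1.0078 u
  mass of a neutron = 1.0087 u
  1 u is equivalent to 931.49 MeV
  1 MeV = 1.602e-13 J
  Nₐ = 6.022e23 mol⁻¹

8.90e+12 J/mol

Total constituent mass: 6 × 1.0078 + 6 × 1.0087 = 12.0990 u
Δm = 12.0990 − 12.000000 = 0.099000 u
E_B = 0.099000 × 931.49 = 92.2175 MeV
Per nucleus in joules: 92.2175 MeV × 1.602e-13 J/MeV = 1.4773e-11 J
Per mole: 1.4773e-11 J × 6.022e23 mol⁻¹ = 8.8963e+12 J/mol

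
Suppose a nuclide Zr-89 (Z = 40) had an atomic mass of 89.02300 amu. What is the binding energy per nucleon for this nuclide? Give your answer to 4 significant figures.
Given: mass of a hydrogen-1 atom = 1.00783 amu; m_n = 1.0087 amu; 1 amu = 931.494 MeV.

7.499 MeV/nucleon

Z = 40, so N = A − Z = 89 − 40 = 49.
Total constituent mass: 40 × 1.00783 + 49 × 1.0087 = 89.73950 amu
Δm = 89.73950 − 89.02300 = 0.71650 amu
Binding energy = Δm·c² = 0.71650 × 931.494 MeV/amu = 667.415 MeV
Per nucleon: 667.415 / 89 = 7.499 MeV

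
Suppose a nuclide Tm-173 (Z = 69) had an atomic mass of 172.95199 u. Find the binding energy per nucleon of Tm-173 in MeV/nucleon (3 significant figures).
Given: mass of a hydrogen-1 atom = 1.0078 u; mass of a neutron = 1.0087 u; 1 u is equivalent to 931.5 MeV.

8.03 MeV/nucleon

Total constituent mass: 69 × 1.0078 + 104 × 1.0087 = 174.4430 u
The mass defect is 174.4430 − 172.95199 = 1.49101 u.
E_B = 1.49101 × 931.5 = 1388.88 MeV
Per nucleon: 1388.88 / 173 = 8.028 MeV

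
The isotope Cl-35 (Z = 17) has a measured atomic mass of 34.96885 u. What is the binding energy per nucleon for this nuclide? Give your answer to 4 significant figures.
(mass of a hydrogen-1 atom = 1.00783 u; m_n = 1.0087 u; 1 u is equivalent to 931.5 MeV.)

Total constituent mass: 17 × 1.00783 + 18 × 1.0087 = 35.28971 u
Δm = 35.28971 − 34.96885 = 0.32086 u
E_B = 0.32086 × 931.5 = 298.881 MeV
BE/A = 298.881 MeV / 35 = 8.539 MeV/nucleon

8.539 MeV/nucleon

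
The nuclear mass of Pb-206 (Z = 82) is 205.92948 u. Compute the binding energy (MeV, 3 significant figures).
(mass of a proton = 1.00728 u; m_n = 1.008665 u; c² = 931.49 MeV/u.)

1620 MeV

With 82 protons and 124 neutrons (A = 206):
Σm = 82·m_p + 124·m_n = 82.59696 + 125.074460 = 207.671420 u
The mass defect is 207.671420 − 205.92948 = 1.741940 u.
Converting to energy: 1.741940 u × 931.49 MeV/u = 1622.60 MeV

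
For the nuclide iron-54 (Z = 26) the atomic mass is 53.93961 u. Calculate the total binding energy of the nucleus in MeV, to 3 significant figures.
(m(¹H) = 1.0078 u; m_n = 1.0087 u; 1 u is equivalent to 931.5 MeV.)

472 MeV

The nucleus contains 26 protons and 54 − 26 = 28 neutrons.
Total constituent mass: 26 × 1.0078 + 28 × 1.0087 = 54.4464 u
The mass defect is 54.4464 − 53.93961 = 0.50679 u.
Converting to energy: 0.50679 u × 931.5 MeV/u = 472.075 MeV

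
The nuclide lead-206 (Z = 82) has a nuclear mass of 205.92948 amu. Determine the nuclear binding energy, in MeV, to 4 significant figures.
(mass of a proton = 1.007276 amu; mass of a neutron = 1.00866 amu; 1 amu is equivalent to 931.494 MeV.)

With 82 protons and 124 neutrons (A = 206):
Σm = 82·m_p + 124·m_n = 82.596632 + 125.07384 = 207.670472 amu
Δm = 207.670472 − 205.92948 = 1.740992 amu
E_B = 1.740992 × 931.494 = 1621.72 MeV

1622 MeV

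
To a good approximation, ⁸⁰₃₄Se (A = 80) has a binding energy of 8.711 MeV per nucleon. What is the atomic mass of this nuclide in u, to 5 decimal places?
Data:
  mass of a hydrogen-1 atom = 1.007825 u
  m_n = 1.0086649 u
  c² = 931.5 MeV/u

Total binding energy = 80 × 8.711 = 696.880 MeV
Mass defect = 696.880 MeV / (931.5 MeV/u) = 0.7481267 u
Constituent mass = 34(1.007825) + 46(1.0086649) = 80.6646354 u
Atomic mass = 80.6646354 − 0.7481267 = 79.9165087 u ≈ 79.91651 u (to 5 decimal places)

79.91651 u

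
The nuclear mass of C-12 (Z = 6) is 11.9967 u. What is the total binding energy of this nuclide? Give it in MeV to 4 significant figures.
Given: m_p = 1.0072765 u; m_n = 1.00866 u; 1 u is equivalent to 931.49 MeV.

Total constituent mass: 6 × 1.0072765 + 6 × 1.00866 = 12.0956190 u
Mass defect Δm = 12.0956190 − 11.9967 = 0.0989190 u
Converting to energy: 0.0989190 u × 931.49 MeV/u = 92.1421 MeV

92.14 MeV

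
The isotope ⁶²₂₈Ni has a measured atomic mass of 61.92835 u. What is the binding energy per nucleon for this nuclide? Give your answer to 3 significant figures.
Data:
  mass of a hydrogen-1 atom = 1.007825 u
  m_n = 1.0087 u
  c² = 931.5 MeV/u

8.81 MeV/nucleon

With 28 protons and 34 neutrons (A = 62):
Mass of separated nucleons = 28(1.007825) + 34(1.0087) = 28.219100 + 34.2958 = 62.514900 u
The mass defect is 62.514900 − 61.92835 = 0.586550 u.
Converting to energy: 0.586550 u × 931.5 MeV/u = 546.371 MeV
BE/A = 546.371 MeV / 62 = 8.812 MeV/nucleon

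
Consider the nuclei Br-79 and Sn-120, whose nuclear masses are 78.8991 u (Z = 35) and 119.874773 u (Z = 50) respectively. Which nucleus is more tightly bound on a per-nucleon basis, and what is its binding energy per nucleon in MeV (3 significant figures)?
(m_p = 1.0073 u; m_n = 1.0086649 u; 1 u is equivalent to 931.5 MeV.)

Br-79; 8.70 MeV/nucleon

Br-79: Σm = 35(1.0073) + 44(1.0086649) = 79.6367556 u; Δm = 0.7376556 u; E_B = 687.13 MeV; E_B/A = 8.698 MeV
Sn-120: Σm = 50(1.0073) + 70(1.0086649) = 120.9715430 u; Δm = 1.0967700 u; E_B = 1021.64 MeV; E_B/A = 8.514 MeV
Br-79 has the higher binding energy per nucleon, so it is the more tightly bound nucleus.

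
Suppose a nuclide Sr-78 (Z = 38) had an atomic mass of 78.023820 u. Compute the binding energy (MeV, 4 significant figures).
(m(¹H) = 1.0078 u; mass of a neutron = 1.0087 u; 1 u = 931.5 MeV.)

Z = 38, so N = A − Z = 78 − 38 = 40.
Total constituent mass: 38 × 1.0078 + 40 × 1.0087 = 78.6444 u
Δm = 78.6444 − 78.023820 = 0.620580 u
E_B = 0.620580 × 931.5 = 578.070 MeV

578.1 MeV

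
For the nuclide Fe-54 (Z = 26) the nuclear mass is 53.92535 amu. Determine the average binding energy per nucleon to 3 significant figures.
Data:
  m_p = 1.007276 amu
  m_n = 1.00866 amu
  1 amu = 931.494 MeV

Σm = 26·m_p + 28·m_n = 26.189176 + 28.24248 = 54.431656 amu
Mass defect Δm = 54.431656 − 53.92535 = 0.506306 amu
Converting to energy: 0.506306 amu × 931.494 MeV/amu = 471.621 MeV
BE/A = 471.621 MeV / 54 = 8.734 MeV/nucleon

8.73 MeV/nucleon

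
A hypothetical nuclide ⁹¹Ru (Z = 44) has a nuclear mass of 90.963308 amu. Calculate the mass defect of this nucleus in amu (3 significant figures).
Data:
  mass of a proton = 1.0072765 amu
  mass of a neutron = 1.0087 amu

With 44 protons and 47 neutrons (A = 91):
Σm = 44·m_p + 47·m_n = 44.3201660 + 47.4089 = 91.7290660 amu
Mass defect Δm = 91.7290660 − 90.963308 = 0.7657580 amu

0.766 amu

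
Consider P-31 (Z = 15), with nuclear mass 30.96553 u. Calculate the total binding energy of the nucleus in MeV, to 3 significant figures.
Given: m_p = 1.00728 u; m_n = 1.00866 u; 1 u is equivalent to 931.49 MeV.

With 15 protons and 16 neutrons (A = 31):
Σm = 15·m_p + 16·m_n = 15.10920 + 16.13856 = 31.24776 u
Δm = 31.24776 − 30.96553 = 0.28223 u
E_B = 0.28223 × 931.49 = 262.894 MeV

263 MeV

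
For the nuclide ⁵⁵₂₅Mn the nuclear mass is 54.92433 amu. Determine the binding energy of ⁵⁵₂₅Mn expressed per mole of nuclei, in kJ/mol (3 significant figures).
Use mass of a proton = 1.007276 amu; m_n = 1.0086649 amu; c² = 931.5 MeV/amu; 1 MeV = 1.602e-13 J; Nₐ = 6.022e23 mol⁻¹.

4.65e+10 kJ/mol

Total constituent mass: 25 × 1.007276 + 30 × 1.0086649 = 55.4418470 amu
The mass defect is 55.4418470 − 54.92433 = 0.5175170 amu.
E_B = 0.5175170 × 931.5 = 482.067 MeV
Per nucleus in joules: 482.067 MeV × 1.602e-13 J/MeV = 7.7227e-11 J
Per mole: 7.7227e-11 J × 6.022e23 mol⁻¹ = 4.6506e+13 J/mol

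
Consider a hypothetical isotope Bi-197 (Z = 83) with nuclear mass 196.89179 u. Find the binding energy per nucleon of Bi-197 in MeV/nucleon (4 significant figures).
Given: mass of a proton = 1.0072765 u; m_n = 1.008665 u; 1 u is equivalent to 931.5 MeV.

8.038 MeV/nucleon

Total constituent mass: 83 × 1.0072765 + 114 × 1.008665 = 198.5917595 u
Mass defect Δm = 198.5917595 − 196.89179 = 1.6999695 u
E_B = 1.6999695 × 931.5 = 1583.52 MeV
Dividing by A = 197 gives 8.038 MeV per nucleon.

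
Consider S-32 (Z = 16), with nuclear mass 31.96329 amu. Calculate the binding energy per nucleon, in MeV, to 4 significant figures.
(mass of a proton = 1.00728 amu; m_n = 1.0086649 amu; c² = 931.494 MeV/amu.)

With 16 protons and 16 neutrons (A = 32):
Σm = 16·m_p + 16·m_n = 16.11648 + 16.1386384 = 32.2551184 amu
Mass defect Δm = 32.2551184 − 31.96329 = 0.2918284 amu
E_B = 0.2918284 × 931.494 = 271.836 MeV
Per nucleon: 271.836 / 32 = 8.495 MeV

8.495 MeV/nucleon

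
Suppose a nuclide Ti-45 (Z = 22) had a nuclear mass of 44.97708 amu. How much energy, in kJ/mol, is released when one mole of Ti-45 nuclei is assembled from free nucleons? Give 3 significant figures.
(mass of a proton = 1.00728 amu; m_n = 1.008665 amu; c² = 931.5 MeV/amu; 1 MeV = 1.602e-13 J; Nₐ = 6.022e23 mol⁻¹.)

3.44e+10 kJ/mol

Total constituent mass: 22 × 1.00728 + 23 × 1.008665 = 45.359455 amu
The mass defect is 45.359455 − 44.97708 = 0.382375 amu.
Converting to energy: 0.382375 amu × 931.5 MeV/amu = 356.182 MeV
Per nucleus in joules: 356.182 MeV × 1.602e-13 J/MeV = 5.7060e-11 J
Per mole: 5.7060e-11 J × 6.022e23 mol⁻¹ = 3.4362e+13 J/mol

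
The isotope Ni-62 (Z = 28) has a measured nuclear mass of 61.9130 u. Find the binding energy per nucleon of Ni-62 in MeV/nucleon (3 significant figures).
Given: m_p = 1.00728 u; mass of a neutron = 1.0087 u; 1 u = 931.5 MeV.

The nucleus contains 28 protons and 62 − 28 = 34 neutrons.
Mass of separated nucleons = 28(1.00728) + 34(1.0087) = 28.20384 + 34.2958 = 62.49964 u
Δm = 62.49964 − 61.9130 = 0.58664 u
Converting to energy: 0.58664 u × 931.5 MeV/u = 546.455 MeV
Per nucleon: 546.455 / 62 = 8.814 MeV

8.81 MeV/nucleon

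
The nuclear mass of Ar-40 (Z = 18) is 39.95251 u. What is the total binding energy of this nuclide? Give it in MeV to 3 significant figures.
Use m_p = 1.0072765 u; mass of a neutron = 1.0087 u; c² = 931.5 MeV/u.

345 MeV

With 18 protons and 22 neutrons (A = 40):
Σm = 18·m_p + 22·m_n = 18.1309770 + 22.1914 = 40.3223770 u
The mass defect is 40.3223770 − 39.95251 = 0.3698670 u.
E_B = 0.3698670 × 931.5 = 344.531 MeV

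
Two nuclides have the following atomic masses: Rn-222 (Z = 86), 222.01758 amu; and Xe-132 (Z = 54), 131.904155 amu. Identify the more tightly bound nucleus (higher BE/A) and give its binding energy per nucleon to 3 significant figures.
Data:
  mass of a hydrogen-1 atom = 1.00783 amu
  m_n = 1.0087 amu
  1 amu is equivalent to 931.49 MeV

Xe-132; 8.45 MeV/nucleon

Rn-222: Σm = 86(1.00783) + 136(1.0087) = 223.85658 amu; Δm = 1.83900 amu; E_B = 1713.0 MeV; E_B/A = 7.716 MeV
Xe-132: Σm = 54(1.00783) + 78(1.0087) = 133.10142 amu; Δm = 1.197265 amu; E_B = 1115.24 MeV; E_B/A = 8.449 MeV
Xe-132 has the higher binding energy per nucleon, so it is the more tightly bound nucleus.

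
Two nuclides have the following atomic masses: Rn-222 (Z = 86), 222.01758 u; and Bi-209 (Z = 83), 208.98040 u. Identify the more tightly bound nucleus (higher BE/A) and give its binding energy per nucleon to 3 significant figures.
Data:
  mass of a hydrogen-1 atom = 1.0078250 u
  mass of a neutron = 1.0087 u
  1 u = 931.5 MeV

Bi-209; 7.87 MeV/nucleon

Rn-222: Σm = 86(1.0078250) + 136(1.0087) = 223.8561500 u; Δm = 1.8385700 u; E_B = 1712.63 MeV; E_B/A = 7.7145 MeV
Bi-209: Σm = 83(1.0078250) + 126(1.0087) = 210.7456750 u; Δm = 1.7652750 u; E_B = 1644.4 MeV; E_B/A = 7.868 MeV
Bi-209 has the higher binding energy per nucleon, so it is the more tightly bound nucleus.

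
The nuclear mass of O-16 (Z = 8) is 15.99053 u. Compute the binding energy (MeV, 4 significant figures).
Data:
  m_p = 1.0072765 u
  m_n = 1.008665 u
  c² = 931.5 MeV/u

127.6 MeV

The nucleus contains 8 protons and 16 − 8 = 8 neutrons.
Mass of separated nucleons = 8(1.0072765) + 8(1.008665) = 8.0582120 + 8.069320 = 16.1275320 u
The mass defect is 16.1275320 − 15.99053 = 0.1370020 u.
Binding energy = Δm·c² = 0.1370020 × 931.5 MeV/u = 127.617 MeV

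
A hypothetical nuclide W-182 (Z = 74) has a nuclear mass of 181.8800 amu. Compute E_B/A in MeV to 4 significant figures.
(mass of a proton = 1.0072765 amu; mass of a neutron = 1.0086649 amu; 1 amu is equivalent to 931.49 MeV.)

8.160 MeV/nucleon

Z = 74, so N = A − Z = 182 − 74 = 108.
Total constituent mass: 74 × 1.0072765 + 108 × 1.0086649 = 183.4742702 amu
Δm = 183.4742702 − 181.8800 = 1.5942702 amu
Binding energy = Δm·c² = 1.5942702 × 931.49 MeV/amu = 1485.05 MeV
Per nucleon: 1485.05 / 182 = 8.160 MeV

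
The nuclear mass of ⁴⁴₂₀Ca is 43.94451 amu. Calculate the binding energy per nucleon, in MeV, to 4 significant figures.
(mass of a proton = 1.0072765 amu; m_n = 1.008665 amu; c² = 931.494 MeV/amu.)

The nucleus contains 20 protons and 44 − 20 = 24 neutrons.
Mass of separated nucleons = 20(1.0072765) + 24(1.008665) = 20.1455300 + 24.207960 = 44.3534900 amu
The mass defect is 44.3534900 − 43.94451 = 0.4089800 amu.
E_B = 0.4089800 × 931.494 = 380.962 MeV
BE/A = 380.962 MeV / 44 = 8.658 MeV/nucleon

8.658 MeV/nucleon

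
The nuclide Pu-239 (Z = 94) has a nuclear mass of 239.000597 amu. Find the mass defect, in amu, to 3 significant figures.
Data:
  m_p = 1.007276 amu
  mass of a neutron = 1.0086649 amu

Σm = 94·m_p + 145·m_n = 94.683944 + 146.2564105 = 240.9403545 amu
The mass defect is 240.9403545 − 239.000597 = 1.9397575 amu.

1.94 amu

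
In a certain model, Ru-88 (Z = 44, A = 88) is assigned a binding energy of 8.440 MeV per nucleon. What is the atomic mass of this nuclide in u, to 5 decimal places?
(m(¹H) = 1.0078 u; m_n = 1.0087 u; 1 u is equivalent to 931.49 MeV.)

Total binding energy = 88 × 8.440 = 742.720 MeV
Mass defect = 742.720 MeV / (931.49 MeV/u) = 0.7973462 u
Constituent mass = 44(1.0078) + 44(1.0087) = 88.7260 u
Atomic mass = 88.7260 − 0.7973462 = 87.9286538 u ≈ 87.92865 u (to 5 decimal places)

87.92865 u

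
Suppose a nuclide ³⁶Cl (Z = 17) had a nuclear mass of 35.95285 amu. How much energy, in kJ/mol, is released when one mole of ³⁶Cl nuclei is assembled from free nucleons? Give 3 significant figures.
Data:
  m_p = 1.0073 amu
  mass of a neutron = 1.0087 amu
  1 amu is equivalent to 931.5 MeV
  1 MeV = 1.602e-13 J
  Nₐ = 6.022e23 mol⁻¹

3.02e+10 kJ/mol

Z = 17, so N = A − Z = 36 − 17 = 19.
Mass of separated nucleons = 17(1.0073) + 19(1.0087) = 17.1241 + 19.1653 = 36.2894 amu
Mass defect Δm = 36.2894 − 35.95285 = 0.33655 amu
Binding energy = Δm·c² = 0.33655 × 931.5 MeV/amu = 313.496 MeV
Per nucleus in joules: 313.496 MeV × 1.602e-13 J/MeV = 5.0222e-11 J
Per mole: 5.0222e-11 J × 6.022e23 mol⁻¹ = 3.0244e+13 J/mol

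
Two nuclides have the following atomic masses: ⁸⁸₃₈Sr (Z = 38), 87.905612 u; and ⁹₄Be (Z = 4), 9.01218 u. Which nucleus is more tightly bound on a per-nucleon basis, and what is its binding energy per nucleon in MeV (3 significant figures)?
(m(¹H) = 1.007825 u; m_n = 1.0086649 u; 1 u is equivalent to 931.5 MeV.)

⁸⁸₃₈Sr; 8.73 MeV/nucleon

⁸⁸₃₈Sr: Σm = 38(1.007825) + 50(1.0086649) = 88.7305950 u; Δm = 0.8249830 u; E_B = 768.47 MeV; E_B/A = 8.733 MeV
⁹₄Be: Σm = 4(1.007825) + 5(1.0086649) = 9.0746245 u; Δm = 0.0624445 u; E_B = 58.167 MeV; E_B/A = 6.463 MeV
⁸⁸₃₈Sr has the higher binding energy per nucleon, so it is the more tightly bound nucleus.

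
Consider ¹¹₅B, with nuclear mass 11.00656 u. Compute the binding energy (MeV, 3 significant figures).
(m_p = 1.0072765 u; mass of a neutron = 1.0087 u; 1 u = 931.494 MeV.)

76.4 MeV

Mass of separated nucleons = 5(1.0072765) + 6(1.0087) = 5.0363825 + 6.0522 = 11.0885825 u
Δm = 11.0885825 − 11.00656 = 0.0820225 u
Converting to energy: 0.0820225 u × 931.494 MeV/u = 76.4035 MeV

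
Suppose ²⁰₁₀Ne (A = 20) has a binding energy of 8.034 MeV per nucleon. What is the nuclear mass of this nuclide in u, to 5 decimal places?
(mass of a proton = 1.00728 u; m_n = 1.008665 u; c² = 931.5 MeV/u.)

19.98695 u

Total binding energy = 20 × 8.034 = 160.680 MeV
Mass defect = 160.680 MeV / (931.5 MeV/u) = 0.1724960 u
Constituent mass = 10(1.00728) + 10(1.008665) = 20.159450 u
Nuclear mass = 20.159450 − 0.1724960 = 19.9869540 u ≈ 19.98695 u (to 5 decimal places)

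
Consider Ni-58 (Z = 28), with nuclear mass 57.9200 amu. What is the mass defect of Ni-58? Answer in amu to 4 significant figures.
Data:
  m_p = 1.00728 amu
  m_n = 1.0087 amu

0.5448 amu

Z = 28, so N = A − Z = 58 − 28 = 30.
Mass of separated nucleons = 28(1.00728) + 30(1.0087) = 28.20384 + 30.2610 = 58.46484 amu
The mass defect is 58.46484 − 57.9200 = 0.54484 amu.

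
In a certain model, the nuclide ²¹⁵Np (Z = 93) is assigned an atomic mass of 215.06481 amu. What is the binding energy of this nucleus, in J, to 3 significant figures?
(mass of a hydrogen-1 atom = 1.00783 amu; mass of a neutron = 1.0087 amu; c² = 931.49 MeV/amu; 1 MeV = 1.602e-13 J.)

Z = 93, so N = A − Z = 215 − 93 = 122.
Σm = 93·m(¹H) + 122·m_n = 93.72819 + 123.0614 = 216.78959 amu
The mass defect is 216.78959 − 215.06481 = 1.72478 amu.
Binding energy = Δm·c² = 1.72478 × 931.49 MeV/amu = 1606.62 MeV
In joules: 1606.62 MeV × 1.602e-13 J/MeV = 2.5738e-10 J

2.57e-10 J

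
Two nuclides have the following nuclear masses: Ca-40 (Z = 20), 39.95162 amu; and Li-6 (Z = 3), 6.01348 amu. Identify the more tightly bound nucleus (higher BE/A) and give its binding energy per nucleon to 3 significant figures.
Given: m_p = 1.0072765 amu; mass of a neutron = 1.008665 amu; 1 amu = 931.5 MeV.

Ca-40: Σm = 20(1.0072765) + 20(1.008665) = 40.3188300 amu; Δm = 0.3672100 amu; E_B = 342.056 MeV; E_B/A = 8.551 MeV
Li-6: Σm = 3(1.0072765) + 3(1.008665) = 6.0478245 amu; Δm = 0.0343445 amu; E_B = 31.992 MeV; E_B/A = 5.332 MeV
Ca-40 has the higher binding energy per nucleon, so it is the more tightly bound nucleus.

Ca-40; 8.55 MeV/nucleon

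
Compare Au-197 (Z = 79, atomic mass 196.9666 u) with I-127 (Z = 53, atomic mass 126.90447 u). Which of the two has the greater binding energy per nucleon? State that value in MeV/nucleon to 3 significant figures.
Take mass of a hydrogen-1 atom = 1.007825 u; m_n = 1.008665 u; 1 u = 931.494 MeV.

I-127; 8.45 MeV/nucleon

Au-197: Σm = 79(1.007825) + 118(1.008665) = 198.640645 u; Δm = 1.674045 u; E_B = 1559.4 MeV; E_B/A = 7.916 MeV
I-127: Σm = 53(1.007825) + 74(1.008665) = 128.055935 u; Δm = 1.151465 u; E_B = 1072.6 MeV; E_B/A = 8.446 MeV
I-127 has the higher binding energy per nucleon, so it is the more tightly bound nucleus.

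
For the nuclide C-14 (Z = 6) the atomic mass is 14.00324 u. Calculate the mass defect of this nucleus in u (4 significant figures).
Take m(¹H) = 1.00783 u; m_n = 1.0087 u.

The nucleus contains 6 protons and 14 − 6 = 8 neutrons.
Σm = 6·m(¹H) + 8·m_n = 6.04698 + 8.0696 = 14.11658 u
Δm = 14.11658 − 14.00324 = 0.11334 u

0.1133 u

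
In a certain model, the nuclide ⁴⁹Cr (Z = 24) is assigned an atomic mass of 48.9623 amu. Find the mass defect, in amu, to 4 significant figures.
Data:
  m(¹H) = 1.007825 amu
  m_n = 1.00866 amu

Z = 24, so N = A − Z = 49 − 24 = 25.
Mass of separated nucleons = 24(1.007825) + 25(1.00866) = 24.187800 + 25.21650 = 49.404300 amu
Mass defect Δm = 49.404300 − 48.9623 = 0.442000 amu

0.4420 amu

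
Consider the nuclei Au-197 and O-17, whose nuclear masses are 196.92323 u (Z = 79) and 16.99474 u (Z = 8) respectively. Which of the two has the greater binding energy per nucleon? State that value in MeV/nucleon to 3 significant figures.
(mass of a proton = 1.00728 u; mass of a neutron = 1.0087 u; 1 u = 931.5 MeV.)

Au-197: Σm = 79(1.00728) + 118(1.0087) = 198.60172 u; Δm = 1.67849 u; E_B = 1563.5 MeV; E_B/A = 7.937 MeV
O-17: Σm = 8(1.00728) + 9(1.0087) = 17.13654 u; Δm = 0.14180 u; E_B = 132.09 MeV; E_B/A = 7.770 MeV
Au-197 has the higher binding energy per nucleon, so it is the more tightly bound nucleus.

Au-197; 7.94 MeV/nucleon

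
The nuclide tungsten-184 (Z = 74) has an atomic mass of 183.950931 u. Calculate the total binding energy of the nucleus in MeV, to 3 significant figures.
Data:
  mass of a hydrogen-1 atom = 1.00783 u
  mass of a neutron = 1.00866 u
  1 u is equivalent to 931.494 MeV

The nucleus contains 74 protons and 184 − 74 = 110 neutrons.
Total constituent mass: 74 × 1.00783 + 110 × 1.00866 = 185.53202 u
The mass defect is 185.53202 − 183.950931 = 1.581089 u.
Binding energy = Δm·c² = 1.581089 × 931.494 MeV/u = 1472.77 MeV

1470 MeV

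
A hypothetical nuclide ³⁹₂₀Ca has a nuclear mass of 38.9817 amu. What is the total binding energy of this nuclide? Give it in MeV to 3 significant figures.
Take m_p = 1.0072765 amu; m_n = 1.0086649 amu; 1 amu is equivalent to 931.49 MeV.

With 20 protons and 19 neutrons (A = 39):
Σm = 20·m_p + 19·m_n = 20.1455300 + 19.1646331 = 39.3101631 amu
Δm = 39.3101631 − 38.9817 = 0.3284631 amu
Binding energy = Δm·c² = 0.3284631 × 931.49 MeV/amu = 305.960 MeV

306 MeV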